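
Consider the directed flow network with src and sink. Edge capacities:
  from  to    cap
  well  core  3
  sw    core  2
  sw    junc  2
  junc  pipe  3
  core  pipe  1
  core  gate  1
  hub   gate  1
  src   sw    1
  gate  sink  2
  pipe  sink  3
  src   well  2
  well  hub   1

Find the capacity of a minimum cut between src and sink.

3

Max flow = 3 (via 3 augmenting paths).
In the residual at optimum, the set reachable from src is {src}.
Cut edges: src->sw (cap 1), src->well (cap 2). Sum = 3.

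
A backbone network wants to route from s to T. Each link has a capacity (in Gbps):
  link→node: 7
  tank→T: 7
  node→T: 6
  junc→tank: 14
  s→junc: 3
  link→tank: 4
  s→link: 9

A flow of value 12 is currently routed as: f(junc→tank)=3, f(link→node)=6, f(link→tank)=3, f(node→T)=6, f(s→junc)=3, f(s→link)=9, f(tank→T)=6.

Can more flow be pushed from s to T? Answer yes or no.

No

Residual reachable from s: {s}; T is not reachable.
Saturated cut: s→link, s→junc with total capacity 12 = current flow value. Flow is maximum.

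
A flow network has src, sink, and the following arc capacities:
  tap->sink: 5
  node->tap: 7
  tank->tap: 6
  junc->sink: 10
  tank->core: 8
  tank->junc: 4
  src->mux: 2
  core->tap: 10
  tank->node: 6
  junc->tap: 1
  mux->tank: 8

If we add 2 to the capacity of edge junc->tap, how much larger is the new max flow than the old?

Original max flow = 2.
Edge junc->tap does not cross the min cut (source side {src}), so extra capacity there cannot help.
New max flow = 2. Increase = 0.

0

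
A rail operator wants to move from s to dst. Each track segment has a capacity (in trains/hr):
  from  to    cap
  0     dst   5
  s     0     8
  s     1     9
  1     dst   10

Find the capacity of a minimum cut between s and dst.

Max flow = 14 (via 2 augmenting paths).
In the residual at optimum, the set reachable from s is {0, s}.
Cut edges: s→1 (cap 9), 0→dst (cap 5). Sum = 14.

14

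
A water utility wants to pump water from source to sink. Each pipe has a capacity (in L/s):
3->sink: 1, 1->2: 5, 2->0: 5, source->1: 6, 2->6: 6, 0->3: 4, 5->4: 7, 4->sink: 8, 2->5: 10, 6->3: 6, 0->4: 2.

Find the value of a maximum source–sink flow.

Augment source->1->2->6->3->sink: bottleneck 1. Total 1.
Augment source->1->2->5->4->sink: bottleneck 4. Total 5.
No augmenting path remains in the residual graph.

5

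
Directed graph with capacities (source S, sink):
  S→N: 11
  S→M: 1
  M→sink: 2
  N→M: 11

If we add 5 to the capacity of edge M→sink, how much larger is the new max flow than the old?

Original max flow = 2.
After raising cap(M→sink), augmenting paths through that edge carry 5 more units.
New max flow = 7. Increase = 5.

5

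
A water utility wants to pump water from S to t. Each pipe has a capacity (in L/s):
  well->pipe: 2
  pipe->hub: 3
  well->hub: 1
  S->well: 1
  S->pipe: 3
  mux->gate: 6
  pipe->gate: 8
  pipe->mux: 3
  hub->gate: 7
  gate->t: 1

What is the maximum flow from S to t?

Augment S->pipe->gate->t: bottleneck 1. Total 1.
No augmenting path remains in the residual graph.

1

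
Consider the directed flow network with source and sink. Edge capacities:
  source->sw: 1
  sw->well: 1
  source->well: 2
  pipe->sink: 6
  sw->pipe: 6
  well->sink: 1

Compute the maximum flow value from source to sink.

2

Augment source->well->sink: bottleneck 1. Total 1.
Augment source->sw->pipe->sink: bottleneck 1. Total 2.
No augmenting path remains in the residual graph.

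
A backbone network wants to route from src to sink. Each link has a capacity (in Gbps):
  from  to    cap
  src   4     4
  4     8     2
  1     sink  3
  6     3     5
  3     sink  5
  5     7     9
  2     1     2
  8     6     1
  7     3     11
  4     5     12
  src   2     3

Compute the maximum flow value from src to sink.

Augment src->2->1->sink: bottleneck 2. Total 2.
Augment src->4->5->7->3->sink: bottleneck 4. Total 6.
No augmenting path remains in the residual graph.

6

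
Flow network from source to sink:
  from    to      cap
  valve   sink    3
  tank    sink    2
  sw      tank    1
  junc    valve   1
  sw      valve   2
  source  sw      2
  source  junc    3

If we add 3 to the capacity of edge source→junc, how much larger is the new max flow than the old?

0

Original max flow = 3.
Edge source→junc does not cross the min cut (source side {junc, source}), so extra capacity there cannot help.
New max flow = 3. Increase = 0.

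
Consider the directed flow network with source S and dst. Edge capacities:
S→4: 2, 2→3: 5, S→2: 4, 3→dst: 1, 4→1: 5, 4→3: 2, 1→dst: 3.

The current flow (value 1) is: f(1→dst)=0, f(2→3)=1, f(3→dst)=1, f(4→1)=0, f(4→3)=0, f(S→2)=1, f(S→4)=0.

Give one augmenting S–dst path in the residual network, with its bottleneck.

S→4→1→dst, bottleneck 2

Residual along S→4→1→dst: S→4: 2, 4→1: 5, 1→dst: 3.
Bottleneck = min = 2.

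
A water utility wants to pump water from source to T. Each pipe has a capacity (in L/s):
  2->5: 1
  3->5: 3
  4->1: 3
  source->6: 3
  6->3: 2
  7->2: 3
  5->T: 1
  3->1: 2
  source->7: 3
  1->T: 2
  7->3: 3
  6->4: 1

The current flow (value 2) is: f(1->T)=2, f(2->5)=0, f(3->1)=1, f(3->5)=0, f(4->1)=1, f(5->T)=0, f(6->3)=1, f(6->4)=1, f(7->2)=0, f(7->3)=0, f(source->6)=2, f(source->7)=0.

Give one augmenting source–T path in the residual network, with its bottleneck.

source->6->3->5->T, bottleneck 1

Residual along source->6->3->5->T: source->6: 1, 6->3: 1, 3->5: 3, 5->T: 1.
Bottleneck = min = 1.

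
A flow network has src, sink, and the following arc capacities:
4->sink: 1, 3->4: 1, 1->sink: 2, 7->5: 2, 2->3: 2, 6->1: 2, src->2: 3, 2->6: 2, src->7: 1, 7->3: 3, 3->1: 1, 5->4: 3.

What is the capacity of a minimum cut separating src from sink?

Max flow = 3 (via 3 augmenting paths).
In the residual at optimum, the set reachable from src is {1, 2, 3, 4, 5, 6, 7, src}.
Cut edges: 4->sink (cap 1), 1->sink (cap 2). Sum = 3.

3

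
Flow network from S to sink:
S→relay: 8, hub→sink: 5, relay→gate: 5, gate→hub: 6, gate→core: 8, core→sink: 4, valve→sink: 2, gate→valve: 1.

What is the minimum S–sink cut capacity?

Max flow = 5 (via 2 augmenting paths).
In the residual at optimum, the set reachable from S is {S, relay}.
Cut edges: relay→gate (cap 5). Sum = 5.

5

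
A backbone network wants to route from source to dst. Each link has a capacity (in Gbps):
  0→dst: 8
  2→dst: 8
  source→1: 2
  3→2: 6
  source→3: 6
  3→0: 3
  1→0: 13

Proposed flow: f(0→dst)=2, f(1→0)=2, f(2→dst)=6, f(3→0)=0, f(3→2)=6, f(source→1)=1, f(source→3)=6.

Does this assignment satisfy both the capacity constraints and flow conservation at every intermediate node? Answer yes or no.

Conservation fails at 1: inflow 1 ≠ outflow 2.

No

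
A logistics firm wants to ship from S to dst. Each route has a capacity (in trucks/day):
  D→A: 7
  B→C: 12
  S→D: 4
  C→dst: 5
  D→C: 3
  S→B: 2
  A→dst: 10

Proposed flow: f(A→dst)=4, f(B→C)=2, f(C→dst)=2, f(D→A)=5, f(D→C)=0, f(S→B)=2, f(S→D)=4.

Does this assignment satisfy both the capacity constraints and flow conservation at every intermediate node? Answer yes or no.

No

Conservation fails at D: inflow 4 ≠ outflow 5.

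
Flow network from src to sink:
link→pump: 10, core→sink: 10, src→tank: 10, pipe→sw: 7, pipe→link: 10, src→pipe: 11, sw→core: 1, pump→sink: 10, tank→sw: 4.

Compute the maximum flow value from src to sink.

Augment src→pipe→link→pump→sink: bottleneck 10. Total 10.
Augment src→pipe→sw→core→sink: bottleneck 1. Total 11.
No augmenting path remains in the residual graph.

11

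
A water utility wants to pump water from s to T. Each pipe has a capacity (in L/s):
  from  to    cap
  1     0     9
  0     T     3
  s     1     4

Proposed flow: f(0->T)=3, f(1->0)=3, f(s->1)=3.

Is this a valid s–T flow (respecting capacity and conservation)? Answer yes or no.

Yes

Every edge has 0 ≤ f(e) ≤ cap(e).
At each intermediate node, inflow equals outflow.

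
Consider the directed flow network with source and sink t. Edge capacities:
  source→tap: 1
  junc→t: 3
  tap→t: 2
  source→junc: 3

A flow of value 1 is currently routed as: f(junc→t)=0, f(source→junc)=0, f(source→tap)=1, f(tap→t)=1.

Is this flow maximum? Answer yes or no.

No

Residual path source→junc→t has bottleneck 3 > 0.
Pushing 3 along it raises the flow to 4, so the given flow is not maximum.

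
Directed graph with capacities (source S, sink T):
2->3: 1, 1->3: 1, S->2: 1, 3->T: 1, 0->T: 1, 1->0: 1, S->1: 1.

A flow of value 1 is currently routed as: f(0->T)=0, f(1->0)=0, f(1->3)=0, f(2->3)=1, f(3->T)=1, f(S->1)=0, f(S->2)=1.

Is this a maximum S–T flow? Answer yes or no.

Residual path S->1->0->T has bottleneck 1 > 0.
Pushing 1 along it raises the flow to 2, so the given flow is not maximum.

No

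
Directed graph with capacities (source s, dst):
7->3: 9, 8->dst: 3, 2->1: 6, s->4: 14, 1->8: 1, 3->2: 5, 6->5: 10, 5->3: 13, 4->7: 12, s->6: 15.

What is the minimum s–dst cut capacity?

1

Max flow = 1 (via 1 augmenting path).
In the residual at optimum, the set reachable from s is {1, 2, 3, 4, 5, 6, 7, s}.
Cut edges: 1->8 (cap 1). Sum = 1.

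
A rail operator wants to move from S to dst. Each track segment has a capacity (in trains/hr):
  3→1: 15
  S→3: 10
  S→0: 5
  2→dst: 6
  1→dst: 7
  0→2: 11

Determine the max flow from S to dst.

Augment S→0→2→dst: bottleneck 5. Total 5.
Augment S→3→1→dst: bottleneck 7. Total 12.
No augmenting path remains in the residual graph.

12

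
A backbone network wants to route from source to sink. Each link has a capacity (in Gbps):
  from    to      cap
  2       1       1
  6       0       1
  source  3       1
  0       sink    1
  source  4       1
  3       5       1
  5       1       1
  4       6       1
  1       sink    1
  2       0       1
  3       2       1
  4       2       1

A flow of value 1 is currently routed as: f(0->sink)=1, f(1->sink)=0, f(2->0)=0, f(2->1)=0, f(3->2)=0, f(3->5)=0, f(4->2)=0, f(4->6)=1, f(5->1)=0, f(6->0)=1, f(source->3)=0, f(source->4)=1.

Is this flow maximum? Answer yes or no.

No

Residual path source->3->2->1->sink has bottleneck 1 > 0.
Pushing 1 along it raises the flow to 2, so the given flow is not maximum.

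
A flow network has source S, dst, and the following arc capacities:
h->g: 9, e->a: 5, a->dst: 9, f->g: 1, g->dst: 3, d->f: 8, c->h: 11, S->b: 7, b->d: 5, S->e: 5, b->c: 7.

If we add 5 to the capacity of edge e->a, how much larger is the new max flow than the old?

Original max flow = 8.
Edge e->a does not cross the min cut (source side {S, b, c, d, f, g, h}), so extra capacity there cannot help.
New max flow = 8. Increase = 0.

0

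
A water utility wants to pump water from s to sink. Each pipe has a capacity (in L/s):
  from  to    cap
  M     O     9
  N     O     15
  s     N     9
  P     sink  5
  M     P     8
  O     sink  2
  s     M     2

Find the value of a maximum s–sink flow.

4

Augment s→N→O→sink: bottleneck 2. Total 2.
Augment s→M→P→sink: bottleneck 2. Total 4.
No augmenting path remains in the residual graph.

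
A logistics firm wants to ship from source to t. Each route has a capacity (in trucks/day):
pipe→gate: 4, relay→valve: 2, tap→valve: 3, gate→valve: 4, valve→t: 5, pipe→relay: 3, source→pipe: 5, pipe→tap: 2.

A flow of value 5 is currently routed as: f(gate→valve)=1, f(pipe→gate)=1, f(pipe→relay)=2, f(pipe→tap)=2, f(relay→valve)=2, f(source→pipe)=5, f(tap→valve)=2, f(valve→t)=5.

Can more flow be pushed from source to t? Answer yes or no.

Residual reachable from source: {source}; t is not reachable.
Saturated cut: source→pipe with total capacity 5 = current flow value. Flow is maximum.

No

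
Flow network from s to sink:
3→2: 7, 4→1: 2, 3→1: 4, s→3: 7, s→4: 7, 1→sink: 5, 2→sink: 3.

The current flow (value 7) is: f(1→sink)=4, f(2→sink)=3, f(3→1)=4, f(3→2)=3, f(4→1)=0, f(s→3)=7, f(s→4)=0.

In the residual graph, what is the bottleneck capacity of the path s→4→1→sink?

1

Residual capacities along the path: s→4: 7, 4→1: 2, 1→sink: 1.
Minimum is 1.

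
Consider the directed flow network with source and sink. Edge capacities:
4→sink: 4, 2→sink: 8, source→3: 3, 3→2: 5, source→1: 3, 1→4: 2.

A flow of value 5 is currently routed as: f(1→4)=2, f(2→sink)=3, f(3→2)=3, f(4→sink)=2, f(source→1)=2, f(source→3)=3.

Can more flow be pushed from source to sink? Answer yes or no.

No

Residual reachable from source: {1, source}; sink is not reachable.
Saturated cut: 1→4, source→3 with total capacity 5 = current flow value. Flow is maximum.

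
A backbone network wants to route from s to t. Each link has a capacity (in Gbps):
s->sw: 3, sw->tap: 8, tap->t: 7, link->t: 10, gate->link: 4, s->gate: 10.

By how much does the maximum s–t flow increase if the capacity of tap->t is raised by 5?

0

Original max flow = 7.
Edge tap->t does not cross the min cut (source side {gate, s}), so extra capacity there cannot help.
New max flow = 7. Increase = 0.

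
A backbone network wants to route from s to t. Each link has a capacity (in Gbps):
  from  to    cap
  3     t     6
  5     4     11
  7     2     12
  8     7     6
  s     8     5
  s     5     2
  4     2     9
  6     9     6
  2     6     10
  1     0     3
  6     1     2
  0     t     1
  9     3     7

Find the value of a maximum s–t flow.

Augment s→5→4→2→6→9→3→t: bottleneck 2. Total 2.
Augment s→8→7→2→6→9→3→t: bottleneck 4. Total 6.
Augment s→8→7→2→6→1→0→t: bottleneck 1. Total 7.
No augmenting path remains in the residual graph.

7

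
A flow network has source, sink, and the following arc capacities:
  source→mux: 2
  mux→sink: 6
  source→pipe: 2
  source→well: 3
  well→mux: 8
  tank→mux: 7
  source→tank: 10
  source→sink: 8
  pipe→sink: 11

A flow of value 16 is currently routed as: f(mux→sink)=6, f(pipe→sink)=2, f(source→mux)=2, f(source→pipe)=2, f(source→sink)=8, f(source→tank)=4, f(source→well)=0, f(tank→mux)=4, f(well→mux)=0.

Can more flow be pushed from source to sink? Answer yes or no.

No

Residual reachable from source: {mux, source, tank, well}; sink is not reachable.
Saturated cut: source→pipe, source→sink, mux→sink with total capacity 16 = current flow value. Flow is maximum.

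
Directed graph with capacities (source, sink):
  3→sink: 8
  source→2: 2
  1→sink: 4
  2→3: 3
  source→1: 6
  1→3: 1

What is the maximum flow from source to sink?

7

Augment source→1→sink: bottleneck 4. Total 4.
Augment source→2→3→sink: bottleneck 2. Total 6.
Augment source→1→3→sink: bottleneck 1. Total 7.
No augmenting path remains in the residual graph.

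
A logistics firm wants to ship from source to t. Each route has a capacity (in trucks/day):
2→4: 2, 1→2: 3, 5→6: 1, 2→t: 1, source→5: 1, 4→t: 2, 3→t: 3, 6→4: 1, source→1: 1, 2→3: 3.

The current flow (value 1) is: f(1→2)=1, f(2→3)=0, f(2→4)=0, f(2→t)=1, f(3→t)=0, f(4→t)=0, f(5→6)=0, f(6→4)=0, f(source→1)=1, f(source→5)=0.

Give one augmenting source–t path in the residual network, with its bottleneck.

source→5→6→4→t, bottleneck 1

Residual along source→5→6→4→t: source→5: 1, 5→6: 1, 6→4: 1, 4→t: 2.
Bottleneck = min = 1.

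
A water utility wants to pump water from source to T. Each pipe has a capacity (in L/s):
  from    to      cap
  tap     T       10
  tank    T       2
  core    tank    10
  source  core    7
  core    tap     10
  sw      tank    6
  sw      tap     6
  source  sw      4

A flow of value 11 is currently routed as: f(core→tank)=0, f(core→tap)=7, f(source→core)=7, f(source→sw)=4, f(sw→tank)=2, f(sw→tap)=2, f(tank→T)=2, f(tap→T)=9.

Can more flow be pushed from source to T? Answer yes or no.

Residual reachable from source: {source}; T is not reachable.
Saturated cut: source→sw, source→core with total capacity 11 = current flow value. Flow is maximum.

No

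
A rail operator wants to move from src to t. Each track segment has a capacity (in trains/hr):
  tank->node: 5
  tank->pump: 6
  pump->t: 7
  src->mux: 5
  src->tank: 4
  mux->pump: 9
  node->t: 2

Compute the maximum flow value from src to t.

Augment src->mux->pump->t: bottleneck 5. Total 5.
Augment src->tank->pump->t: bottleneck 2. Total 7.
Augment src->tank->node->t: bottleneck 2. Total 9.
No augmenting path remains in the residual graph.

9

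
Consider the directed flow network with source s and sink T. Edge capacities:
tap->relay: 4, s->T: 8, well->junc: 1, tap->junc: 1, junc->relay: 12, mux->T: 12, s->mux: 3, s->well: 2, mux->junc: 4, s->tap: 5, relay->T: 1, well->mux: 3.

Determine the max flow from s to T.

14

Augment s->T: bottleneck 8. Total 8.
Augment s->mux->T: bottleneck 3. Total 11.
Augment s->well->mux->T: bottleneck 2. Total 13.
Augment s->tap->relay->T: bottleneck 1. Total 14.
No augmenting path remains in the residual graph.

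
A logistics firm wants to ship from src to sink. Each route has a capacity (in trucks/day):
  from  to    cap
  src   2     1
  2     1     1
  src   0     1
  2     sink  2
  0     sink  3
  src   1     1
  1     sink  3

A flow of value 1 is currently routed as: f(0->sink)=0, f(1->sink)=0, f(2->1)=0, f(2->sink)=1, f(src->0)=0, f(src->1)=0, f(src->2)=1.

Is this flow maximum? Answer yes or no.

Residual path src->1->sink has bottleneck 1 > 0.
Pushing 1 along it raises the flow to 2, so the given flow is not maximum.

No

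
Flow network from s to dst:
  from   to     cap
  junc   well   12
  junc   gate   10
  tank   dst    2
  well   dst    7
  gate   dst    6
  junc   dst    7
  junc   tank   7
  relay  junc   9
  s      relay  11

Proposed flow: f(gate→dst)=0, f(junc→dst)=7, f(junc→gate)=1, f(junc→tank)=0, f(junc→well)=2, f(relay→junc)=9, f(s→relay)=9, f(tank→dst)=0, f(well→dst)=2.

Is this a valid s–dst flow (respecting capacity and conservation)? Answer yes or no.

Conservation fails at junc: inflow 9 ≠ outflow 10.

No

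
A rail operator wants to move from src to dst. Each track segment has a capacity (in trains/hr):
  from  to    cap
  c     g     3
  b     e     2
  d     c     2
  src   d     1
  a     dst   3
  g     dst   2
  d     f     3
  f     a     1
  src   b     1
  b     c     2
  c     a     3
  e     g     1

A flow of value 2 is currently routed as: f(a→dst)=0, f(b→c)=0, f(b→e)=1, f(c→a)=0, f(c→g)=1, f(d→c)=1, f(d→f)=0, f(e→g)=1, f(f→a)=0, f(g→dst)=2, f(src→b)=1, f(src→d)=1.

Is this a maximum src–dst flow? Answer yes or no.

Yes

Residual reachable from src: {src}; dst is not reachable.
Saturated cut: src→b, src→d with total capacity 2 = current flow value. Flow is maximum.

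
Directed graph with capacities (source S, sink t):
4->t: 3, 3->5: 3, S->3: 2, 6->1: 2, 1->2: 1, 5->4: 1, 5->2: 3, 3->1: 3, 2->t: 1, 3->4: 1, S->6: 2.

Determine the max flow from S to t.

Augment S->3->4->t: bottleneck 1. Total 1.
Augment S->6->1->2->t: bottleneck 1. Total 2.
Augment S->3->5->4->t: bottleneck 1. Total 3.
No augmenting path remains in the residual graph.

3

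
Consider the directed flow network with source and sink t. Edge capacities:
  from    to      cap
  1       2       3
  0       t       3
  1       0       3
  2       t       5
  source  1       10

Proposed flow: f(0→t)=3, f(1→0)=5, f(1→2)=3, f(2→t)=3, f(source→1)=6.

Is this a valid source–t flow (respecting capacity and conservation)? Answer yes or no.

No

Capacity violated on 1→0: flow 5 > capacity 3.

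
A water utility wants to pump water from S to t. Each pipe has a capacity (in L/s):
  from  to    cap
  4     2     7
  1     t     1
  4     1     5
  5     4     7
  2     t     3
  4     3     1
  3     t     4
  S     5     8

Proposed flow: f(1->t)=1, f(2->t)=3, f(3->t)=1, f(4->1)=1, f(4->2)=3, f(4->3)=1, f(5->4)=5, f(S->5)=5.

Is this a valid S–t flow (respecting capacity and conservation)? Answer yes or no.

Yes

Every edge has 0 ≤ f(e) ≤ cap(e).
At each intermediate node, inflow equals outflow.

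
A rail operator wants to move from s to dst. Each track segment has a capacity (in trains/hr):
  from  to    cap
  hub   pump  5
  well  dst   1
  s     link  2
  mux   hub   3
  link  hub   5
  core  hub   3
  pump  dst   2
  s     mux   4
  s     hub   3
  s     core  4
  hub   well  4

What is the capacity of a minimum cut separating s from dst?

3

Max flow = 3 (via 2 augmenting paths).
In the residual at optimum, the set reachable from s is {core, hub, link, mux, pump, s, well}.
Cut edges: well→dst (cap 1), pump→dst (cap 2). Sum = 3.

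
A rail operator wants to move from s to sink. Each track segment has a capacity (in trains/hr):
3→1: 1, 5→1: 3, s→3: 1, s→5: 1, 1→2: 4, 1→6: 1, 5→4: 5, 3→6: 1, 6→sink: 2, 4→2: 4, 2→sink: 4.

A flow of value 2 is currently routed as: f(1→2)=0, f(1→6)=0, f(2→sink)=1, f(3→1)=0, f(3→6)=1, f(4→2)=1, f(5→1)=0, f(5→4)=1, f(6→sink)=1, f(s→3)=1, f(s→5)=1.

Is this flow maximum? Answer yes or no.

Yes

Residual reachable from s: {s}; sink is not reachable.
Saturated cut: s→3, s→5 with total capacity 2 = current flow value. Flow is maximum.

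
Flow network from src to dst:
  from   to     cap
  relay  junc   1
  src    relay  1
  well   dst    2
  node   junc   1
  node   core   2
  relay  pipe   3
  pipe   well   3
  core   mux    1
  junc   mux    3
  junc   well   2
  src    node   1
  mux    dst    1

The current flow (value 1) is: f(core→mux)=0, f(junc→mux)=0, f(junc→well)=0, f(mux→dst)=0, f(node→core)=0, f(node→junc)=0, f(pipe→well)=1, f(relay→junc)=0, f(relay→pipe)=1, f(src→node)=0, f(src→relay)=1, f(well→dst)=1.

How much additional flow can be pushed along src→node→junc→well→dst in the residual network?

Residual capacities along the path: src→node: 1, node→junc: 1, junc→well: 2, well→dst: 1.
Minimum is 1.

1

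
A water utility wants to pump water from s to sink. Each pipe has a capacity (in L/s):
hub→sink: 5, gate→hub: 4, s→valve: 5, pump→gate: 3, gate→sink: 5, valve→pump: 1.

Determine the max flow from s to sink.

1

Augment s→valve→pump→gate→sink: bottleneck 1. Total 1.
No augmenting path remains in the residual graph.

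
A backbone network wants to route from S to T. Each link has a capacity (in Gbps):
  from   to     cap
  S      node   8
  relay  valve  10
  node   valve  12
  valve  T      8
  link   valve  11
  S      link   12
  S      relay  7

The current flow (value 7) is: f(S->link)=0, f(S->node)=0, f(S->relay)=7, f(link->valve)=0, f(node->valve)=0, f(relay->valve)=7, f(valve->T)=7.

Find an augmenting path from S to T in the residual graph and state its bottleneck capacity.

Residual along S->link->valve->T: S->link: 12, link->valve: 11, valve->T: 1.
Bottleneck = min = 1.

S->link->valve->T, bottleneck 1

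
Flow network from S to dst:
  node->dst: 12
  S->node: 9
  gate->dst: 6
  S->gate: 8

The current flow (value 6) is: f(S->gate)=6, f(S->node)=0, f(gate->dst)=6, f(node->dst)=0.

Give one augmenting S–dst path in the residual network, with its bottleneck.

S->node->dst, bottleneck 9

Residual along S->node->dst: S->node: 9, node->dst: 12.
Bottleneck = min = 9.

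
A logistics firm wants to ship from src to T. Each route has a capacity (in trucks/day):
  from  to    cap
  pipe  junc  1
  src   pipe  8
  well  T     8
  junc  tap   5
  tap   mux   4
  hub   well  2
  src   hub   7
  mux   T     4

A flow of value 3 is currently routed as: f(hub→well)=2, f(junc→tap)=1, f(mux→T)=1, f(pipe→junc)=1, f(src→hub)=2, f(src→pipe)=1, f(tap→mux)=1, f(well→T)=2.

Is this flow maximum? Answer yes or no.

Residual reachable from src: {hub, pipe, src}; T is not reachable.
Saturated cut: pipe→junc, hub→well with total capacity 3 = current flow value. Flow is maximum.

Yes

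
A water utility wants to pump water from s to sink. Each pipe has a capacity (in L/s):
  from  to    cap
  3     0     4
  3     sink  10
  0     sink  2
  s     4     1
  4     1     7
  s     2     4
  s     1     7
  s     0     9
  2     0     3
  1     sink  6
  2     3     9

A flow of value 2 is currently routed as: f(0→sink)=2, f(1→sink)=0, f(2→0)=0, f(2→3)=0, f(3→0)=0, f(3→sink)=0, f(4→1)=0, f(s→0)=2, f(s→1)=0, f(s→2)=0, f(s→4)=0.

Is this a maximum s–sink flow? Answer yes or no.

No

Residual path s→1→sink has bottleneck 6 > 0.
Pushing 6 along it raises the flow to 8, so the given flow is not maximum.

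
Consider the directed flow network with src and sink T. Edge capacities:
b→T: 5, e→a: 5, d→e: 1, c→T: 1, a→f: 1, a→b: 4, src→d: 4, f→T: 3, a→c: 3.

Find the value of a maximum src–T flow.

Augment src→d→e→a→f→T: bottleneck 1. Total 1.
No augmenting path remains in the residual graph.

1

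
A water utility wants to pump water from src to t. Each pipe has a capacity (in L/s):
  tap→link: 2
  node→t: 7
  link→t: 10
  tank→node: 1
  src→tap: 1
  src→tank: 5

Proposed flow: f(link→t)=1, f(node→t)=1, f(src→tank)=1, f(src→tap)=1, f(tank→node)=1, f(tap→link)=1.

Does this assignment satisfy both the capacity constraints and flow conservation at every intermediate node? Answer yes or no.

Every edge has 0 ≤ f(e) ≤ cap(e).
At each intermediate node, inflow equals outflow.

Yes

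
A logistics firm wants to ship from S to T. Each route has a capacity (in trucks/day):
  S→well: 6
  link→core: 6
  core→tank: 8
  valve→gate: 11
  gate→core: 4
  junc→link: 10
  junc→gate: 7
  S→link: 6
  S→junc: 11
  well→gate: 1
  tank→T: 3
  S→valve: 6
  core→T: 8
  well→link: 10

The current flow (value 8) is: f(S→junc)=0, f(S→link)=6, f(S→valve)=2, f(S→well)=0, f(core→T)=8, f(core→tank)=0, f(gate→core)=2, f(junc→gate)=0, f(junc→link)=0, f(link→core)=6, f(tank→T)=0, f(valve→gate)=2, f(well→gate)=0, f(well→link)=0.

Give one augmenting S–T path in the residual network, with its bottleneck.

Residual along S→valve→gate→core→tank→T: S→valve: 4, valve→gate: 9, gate→core: 2, core→tank: 8, tank→T: 3.
Bottleneck = min = 2.

S→valve→gate→core→tank→T, bottleneck 2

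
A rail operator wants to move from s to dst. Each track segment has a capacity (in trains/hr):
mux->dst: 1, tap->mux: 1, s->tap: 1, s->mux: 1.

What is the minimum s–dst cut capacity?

Max flow = 1 (via 1 augmenting path).
In the residual at optimum, the set reachable from s is {mux, s, tap}.
Cut edges: mux->dst (cap 1). Sum = 1.

1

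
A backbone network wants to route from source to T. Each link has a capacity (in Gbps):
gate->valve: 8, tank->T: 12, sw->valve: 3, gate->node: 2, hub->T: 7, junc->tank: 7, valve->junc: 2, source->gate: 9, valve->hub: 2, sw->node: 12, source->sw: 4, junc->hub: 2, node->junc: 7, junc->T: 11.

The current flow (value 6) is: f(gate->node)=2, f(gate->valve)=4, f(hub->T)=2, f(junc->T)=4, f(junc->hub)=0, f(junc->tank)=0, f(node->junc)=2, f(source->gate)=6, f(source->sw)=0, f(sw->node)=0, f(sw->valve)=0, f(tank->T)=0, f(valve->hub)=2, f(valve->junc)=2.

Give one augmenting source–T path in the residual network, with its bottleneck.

source->sw->node->junc->T, bottleneck 4

Residual along source->sw->node->junc->T: source->sw: 4, sw->node: 12, node->junc: 5, junc->T: 7.
Bottleneck = min = 4.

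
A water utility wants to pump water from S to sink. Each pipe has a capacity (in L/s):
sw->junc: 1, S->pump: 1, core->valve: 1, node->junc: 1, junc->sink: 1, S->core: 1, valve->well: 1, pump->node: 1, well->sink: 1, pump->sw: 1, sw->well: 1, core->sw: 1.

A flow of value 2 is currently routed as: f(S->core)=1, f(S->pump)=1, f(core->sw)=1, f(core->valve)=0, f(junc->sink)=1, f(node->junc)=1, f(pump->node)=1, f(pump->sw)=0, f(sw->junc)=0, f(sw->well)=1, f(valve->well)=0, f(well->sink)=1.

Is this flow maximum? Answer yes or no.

Residual reachable from S: {S}; sink is not reachable.
Saturated cut: S->pump, S->core with total capacity 2 = current flow value. Flow is maximum.

Yes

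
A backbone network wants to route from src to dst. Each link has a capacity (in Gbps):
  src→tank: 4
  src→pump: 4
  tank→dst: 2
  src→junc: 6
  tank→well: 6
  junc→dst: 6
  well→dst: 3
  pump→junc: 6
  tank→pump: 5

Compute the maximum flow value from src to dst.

10

Augment src→tank→dst: bottleneck 2. Total 2.
Augment src→junc→dst: bottleneck 6. Total 8.
Augment src→tank→well→dst: bottleneck 2. Total 10.
No augmenting path remains in the residual graph.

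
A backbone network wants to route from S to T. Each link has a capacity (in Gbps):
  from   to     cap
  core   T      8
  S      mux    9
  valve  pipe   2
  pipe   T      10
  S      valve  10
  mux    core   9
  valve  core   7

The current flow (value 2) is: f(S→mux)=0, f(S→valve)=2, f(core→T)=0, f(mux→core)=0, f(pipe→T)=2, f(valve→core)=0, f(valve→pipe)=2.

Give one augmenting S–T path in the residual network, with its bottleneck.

S→valve→core→T, bottleneck 7

Residual along S→valve→core→T: S→valve: 8, valve→core: 7, core→T: 8.
Bottleneck = min = 7.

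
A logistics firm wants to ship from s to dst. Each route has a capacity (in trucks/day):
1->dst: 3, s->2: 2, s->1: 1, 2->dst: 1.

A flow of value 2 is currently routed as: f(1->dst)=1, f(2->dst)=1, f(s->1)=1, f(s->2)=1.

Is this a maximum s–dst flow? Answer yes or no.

Residual reachable from s: {2, s}; dst is not reachable.
Saturated cut: s->1, 2->dst with total capacity 2 = current flow value. Flow is maximum.

Yes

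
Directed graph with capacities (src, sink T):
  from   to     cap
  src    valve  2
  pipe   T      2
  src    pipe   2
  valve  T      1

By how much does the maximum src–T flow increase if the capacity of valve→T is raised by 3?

Original max flow = 3.
After raising cap(valve→T), augmenting paths through that edge carry 1 more unit.
New max flow = 4. Increase = 1.

1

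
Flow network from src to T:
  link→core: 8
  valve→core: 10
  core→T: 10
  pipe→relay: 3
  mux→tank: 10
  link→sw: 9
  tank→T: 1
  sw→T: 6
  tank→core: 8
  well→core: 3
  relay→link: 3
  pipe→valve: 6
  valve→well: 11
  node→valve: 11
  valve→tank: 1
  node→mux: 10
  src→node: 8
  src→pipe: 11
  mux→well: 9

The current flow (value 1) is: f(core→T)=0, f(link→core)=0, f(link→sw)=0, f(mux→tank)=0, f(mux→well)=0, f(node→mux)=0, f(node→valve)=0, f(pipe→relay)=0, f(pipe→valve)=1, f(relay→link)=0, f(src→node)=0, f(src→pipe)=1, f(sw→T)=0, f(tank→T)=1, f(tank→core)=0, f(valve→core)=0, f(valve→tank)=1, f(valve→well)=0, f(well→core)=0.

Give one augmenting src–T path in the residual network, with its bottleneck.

Residual along src→pipe→valve→core→T: src→pipe: 10, pipe→valve: 5, valve→core: 10, core→T: 10.
Bottleneck = min = 5.

src→pipe→valve→core→T, bottleneck 5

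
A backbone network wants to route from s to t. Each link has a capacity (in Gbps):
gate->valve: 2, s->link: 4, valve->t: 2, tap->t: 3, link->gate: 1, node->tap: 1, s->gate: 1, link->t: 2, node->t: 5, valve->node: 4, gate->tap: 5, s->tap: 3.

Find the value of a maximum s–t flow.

Augment s->link->t: bottleneck 2. Total 2.
Augment s->tap->t: bottleneck 3. Total 5.
Augment s->gate->valve->t: bottleneck 1. Total 6.
Augment s->link->gate->valve->t: bottleneck 1. Total 7.
No augmenting path remains in the residual graph.

7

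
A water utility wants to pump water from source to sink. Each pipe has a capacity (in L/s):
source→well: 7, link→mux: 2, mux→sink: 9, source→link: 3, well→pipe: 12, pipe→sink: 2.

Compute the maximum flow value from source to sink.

Augment source→link→mux→sink: bottleneck 2. Total 2.
Augment source→well→pipe→sink: bottleneck 2. Total 4.
No augmenting path remains in the residual graph.

4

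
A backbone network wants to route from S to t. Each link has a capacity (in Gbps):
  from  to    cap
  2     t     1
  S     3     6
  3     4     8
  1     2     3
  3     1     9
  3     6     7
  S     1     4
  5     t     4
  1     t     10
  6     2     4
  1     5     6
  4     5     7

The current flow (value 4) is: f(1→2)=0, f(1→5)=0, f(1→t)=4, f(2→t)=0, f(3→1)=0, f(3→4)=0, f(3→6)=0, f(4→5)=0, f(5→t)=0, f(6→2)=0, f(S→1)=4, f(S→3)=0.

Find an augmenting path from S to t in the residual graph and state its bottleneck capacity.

S→3→1→t, bottleneck 6

Residual along S→3→1→t: S→3: 6, 3→1: 9, 1→t: 6.
Bottleneck = min = 6.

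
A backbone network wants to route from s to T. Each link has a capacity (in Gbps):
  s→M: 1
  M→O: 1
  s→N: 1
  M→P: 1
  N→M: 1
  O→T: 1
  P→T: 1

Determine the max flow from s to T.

2

Augment s→M→P→T: bottleneck 1. Total 1.
Augment s→N→M→O→T: bottleneck 1. Total 2.
No augmenting path remains in the residual graph.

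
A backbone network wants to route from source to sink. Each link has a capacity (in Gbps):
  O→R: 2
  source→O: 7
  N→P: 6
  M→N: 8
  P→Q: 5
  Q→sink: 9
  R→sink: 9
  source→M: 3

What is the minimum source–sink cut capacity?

Max flow = 5 (via 2 augmenting paths).
In the residual at optimum, the set reachable from source is {O, source}.
Cut edges: O→R (cap 2), source→M (cap 3). Sum = 5.

5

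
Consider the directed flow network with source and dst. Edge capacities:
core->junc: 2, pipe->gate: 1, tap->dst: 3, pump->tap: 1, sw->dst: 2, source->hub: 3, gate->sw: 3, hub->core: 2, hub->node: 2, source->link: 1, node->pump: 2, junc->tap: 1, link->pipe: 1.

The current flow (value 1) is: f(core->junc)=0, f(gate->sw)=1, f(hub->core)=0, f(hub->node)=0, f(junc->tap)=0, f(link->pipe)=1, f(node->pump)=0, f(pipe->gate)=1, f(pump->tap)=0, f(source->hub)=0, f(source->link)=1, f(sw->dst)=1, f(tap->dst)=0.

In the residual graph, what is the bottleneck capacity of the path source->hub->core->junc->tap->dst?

1

Residual capacities along the path: source->hub: 3, hub->core: 2, core->junc: 2, junc->tap: 1, tap->dst: 3.
Minimum is 1.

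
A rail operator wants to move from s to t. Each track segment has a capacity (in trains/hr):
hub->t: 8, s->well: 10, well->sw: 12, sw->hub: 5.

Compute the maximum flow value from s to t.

Augment s->well->sw->hub->t: bottleneck 5. Total 5.
No augmenting path remains in the residual graph.

5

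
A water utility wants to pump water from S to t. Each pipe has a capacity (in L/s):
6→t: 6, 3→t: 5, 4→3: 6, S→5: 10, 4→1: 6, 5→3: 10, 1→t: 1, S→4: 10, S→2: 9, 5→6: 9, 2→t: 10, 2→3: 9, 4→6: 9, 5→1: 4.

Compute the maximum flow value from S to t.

Augment S→2→t: bottleneck 9. Total 9.
Augment S→5→1→t: bottleneck 1. Total 10.
Augment S→5→3→t: bottleneck 5. Total 15.
Augment S→5→6→t: bottleneck 4. Total 19.
Augment S→4→6→t: bottleneck 2. Total 21.
No augmenting path remains in the residual graph.

21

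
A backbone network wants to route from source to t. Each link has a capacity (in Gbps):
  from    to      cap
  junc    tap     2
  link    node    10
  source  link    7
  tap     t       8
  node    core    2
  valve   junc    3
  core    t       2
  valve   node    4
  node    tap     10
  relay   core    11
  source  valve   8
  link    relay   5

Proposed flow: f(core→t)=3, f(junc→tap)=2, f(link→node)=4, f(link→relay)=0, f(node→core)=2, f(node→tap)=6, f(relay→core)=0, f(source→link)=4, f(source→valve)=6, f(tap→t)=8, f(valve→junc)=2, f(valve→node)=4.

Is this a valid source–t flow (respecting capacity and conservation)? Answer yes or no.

Capacity violated on core→t: flow 3 > capacity 2.

No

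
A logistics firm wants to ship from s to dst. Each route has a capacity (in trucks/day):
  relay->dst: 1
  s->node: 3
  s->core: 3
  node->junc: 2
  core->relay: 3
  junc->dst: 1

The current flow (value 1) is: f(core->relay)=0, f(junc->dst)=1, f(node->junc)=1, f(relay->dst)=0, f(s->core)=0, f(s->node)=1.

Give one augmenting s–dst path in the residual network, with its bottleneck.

Residual along s->core->relay->dst: s->core: 3, core->relay: 3, relay->dst: 1.
Bottleneck = min = 1.

s->core->relay->dst, bottleneck 1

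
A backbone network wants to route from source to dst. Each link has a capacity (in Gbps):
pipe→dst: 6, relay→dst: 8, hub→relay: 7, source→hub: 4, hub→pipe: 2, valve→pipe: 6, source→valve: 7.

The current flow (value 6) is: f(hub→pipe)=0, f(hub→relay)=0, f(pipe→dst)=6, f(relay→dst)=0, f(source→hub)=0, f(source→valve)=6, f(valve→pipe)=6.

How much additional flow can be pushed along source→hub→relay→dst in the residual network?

4

Residual capacities along the path: source→hub: 4, hub→relay: 7, relay→dst: 8.
Minimum is 4.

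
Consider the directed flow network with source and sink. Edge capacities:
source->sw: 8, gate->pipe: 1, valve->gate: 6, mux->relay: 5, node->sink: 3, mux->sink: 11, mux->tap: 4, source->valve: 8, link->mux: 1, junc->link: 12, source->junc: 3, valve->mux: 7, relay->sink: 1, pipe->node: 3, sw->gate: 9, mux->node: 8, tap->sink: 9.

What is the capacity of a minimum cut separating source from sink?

Max flow = 9 (via 3 augmenting paths).
In the residual at optimum, the set reachable from source is {gate, junc, link, source, sw, valve}.
Cut edges: valve->mux (cap 7), link->mux (cap 1), gate->pipe (cap 1). Sum = 9.

9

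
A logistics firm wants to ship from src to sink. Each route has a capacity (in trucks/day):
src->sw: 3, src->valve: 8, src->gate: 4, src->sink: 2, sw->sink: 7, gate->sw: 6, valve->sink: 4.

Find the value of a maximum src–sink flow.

13

Augment src->sink: bottleneck 2. Total 2.
Augment src->valve->sink: bottleneck 4. Total 6.
Augment src->sw->sink: bottleneck 3. Total 9.
Augment src->gate->sw->sink: bottleneck 4. Total 13.
No augmenting path remains in the residual graph.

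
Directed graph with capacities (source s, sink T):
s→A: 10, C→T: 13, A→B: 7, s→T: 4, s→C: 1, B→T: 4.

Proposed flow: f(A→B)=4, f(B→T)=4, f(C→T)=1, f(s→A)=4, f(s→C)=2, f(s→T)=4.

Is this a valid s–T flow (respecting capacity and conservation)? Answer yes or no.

No

Capacity violated on s→C: flow 2 > capacity 1.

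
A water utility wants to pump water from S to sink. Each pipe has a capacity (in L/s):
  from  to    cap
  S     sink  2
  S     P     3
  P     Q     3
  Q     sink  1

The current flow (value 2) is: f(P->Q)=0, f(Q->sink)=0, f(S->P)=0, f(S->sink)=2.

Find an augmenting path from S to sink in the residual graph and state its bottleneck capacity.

Residual along S->P->Q->sink: S->P: 3, P->Q: 3, Q->sink: 1.
Bottleneck = min = 1.

S->P->Q->sink, bottleneck 1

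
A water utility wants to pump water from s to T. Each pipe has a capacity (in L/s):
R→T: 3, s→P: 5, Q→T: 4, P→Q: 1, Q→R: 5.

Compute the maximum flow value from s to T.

1

Augment s→P→Q→T: bottleneck 1. Total 1.
No augmenting path remains in the residual graph.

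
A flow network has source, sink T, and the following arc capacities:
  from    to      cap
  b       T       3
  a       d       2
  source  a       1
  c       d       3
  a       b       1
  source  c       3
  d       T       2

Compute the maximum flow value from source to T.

Augment source→c→d→T: bottleneck 2. Total 2.
Augment source→a→b→T: bottleneck 1. Total 3.
No augmenting path remains in the residual graph.

3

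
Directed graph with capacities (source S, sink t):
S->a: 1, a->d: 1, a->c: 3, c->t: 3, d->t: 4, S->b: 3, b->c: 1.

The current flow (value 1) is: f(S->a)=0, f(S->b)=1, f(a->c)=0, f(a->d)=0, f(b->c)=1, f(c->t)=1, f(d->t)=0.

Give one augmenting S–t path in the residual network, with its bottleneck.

S->a->c->t, bottleneck 1

Residual along S->a->c->t: S->a: 1, a->c: 3, c->t: 2.
Bottleneck = min = 1.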